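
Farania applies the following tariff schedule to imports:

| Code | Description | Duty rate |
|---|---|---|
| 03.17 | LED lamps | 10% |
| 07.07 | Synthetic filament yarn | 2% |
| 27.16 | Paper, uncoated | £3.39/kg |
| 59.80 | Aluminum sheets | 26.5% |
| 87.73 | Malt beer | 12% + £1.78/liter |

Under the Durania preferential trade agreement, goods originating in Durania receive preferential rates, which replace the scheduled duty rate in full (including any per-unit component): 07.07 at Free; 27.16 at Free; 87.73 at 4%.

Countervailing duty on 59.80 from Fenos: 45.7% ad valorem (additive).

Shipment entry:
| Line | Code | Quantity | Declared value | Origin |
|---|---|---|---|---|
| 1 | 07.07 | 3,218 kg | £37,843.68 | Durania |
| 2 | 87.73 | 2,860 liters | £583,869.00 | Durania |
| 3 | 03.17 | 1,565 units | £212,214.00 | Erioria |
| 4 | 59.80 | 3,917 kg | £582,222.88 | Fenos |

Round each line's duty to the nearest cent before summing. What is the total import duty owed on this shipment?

Line 1 (07.07, Durania, 3,218 kg, £37,843.68):
Base rate for 07.07 is 2%.
Origin Durania qualifies under the Farania–Durania agreement and 07.07 is covered: preferential rate Free applies instead.
Duty = £37,843.68 × 0% = £0.00.
Line 2 (87.73, Durania, 2,860 liters, £583,869.00):
Base rate for 87.73 is 12% + £1.78/liter.
Origin Durania qualifies under the Farania–Durania agreement and 87.73 is covered: preferential rate 4% applies instead.
Duty = £583,869.00 × 4% = £23,354.76.
Line 3 (03.17, Erioria, 1,565 units, £212,214.00):
Base rate for 03.17 is 10%.
Duty = £212,214.00 × 10% = £21,221.40.
Line 4 (59.80, Fenos, 3,917 kg, £582,222.88):
Base rate for 59.80 is 26.5%.
Additional duty on 59.80 from Fenos: +45.7%. Applied ad valorem rate: 26.5% + 45.7% = 72.2%.
Duty = £582,222.88 × 72.2% = £420,364.92.
Total = £0.00 + £23,354.76 + £21,221.40 + £420,364.92 = £464,941.08.

£464,941.08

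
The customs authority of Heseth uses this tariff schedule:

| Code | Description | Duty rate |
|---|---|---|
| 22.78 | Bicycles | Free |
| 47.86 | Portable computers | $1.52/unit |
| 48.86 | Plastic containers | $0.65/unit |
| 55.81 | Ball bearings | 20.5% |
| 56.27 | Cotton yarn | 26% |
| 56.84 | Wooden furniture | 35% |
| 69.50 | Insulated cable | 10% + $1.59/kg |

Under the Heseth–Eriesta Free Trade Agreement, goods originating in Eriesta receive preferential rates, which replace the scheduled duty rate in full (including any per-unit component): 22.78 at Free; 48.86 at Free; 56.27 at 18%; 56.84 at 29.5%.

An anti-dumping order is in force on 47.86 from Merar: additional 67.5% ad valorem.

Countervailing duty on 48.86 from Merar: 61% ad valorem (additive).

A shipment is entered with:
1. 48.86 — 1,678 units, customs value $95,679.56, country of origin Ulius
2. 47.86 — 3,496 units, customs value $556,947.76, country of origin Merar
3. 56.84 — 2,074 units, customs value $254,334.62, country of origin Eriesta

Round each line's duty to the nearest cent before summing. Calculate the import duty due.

Line 1 (48.86, Ulius, 1,678 units, $95,679.56):
Base rate for 48.86 is $0.65/unit.
48.86 has an FTA preferential rate, but origin Ulius is not Eriesta; base rate stands.
The additional-duty order on 48.86 targets Merar, not Ulius; it does not apply.
Duty = 1,678 × $0.65 = $1,090.70.
Line 2 (47.86, Merar, 3,496 units, $556,947.76):
Base rate for 47.86 is $1.52/unit.
Additional duty on 47.86 from Merar: +67.5% ad valorem. Applied ad valorem rate = 67.5%.
Duty = $556,947.76 × 67.5% + 3,496 × $1.52 = $381,253.66.
Line 3 (56.84, Eriesta, 2,074 units, $254,334.62):
Base rate for 56.84 is 35%.
Origin Eriesta qualifies under the Heseth–Eriesta agreement and 56.84 is covered: preferential rate 29.5% applies instead.
Duty = $254,334.62 × 29.5% = $75,028.71.
Total = $1,090.70 + $381,253.66 + $75,028.71 = $457,373.07.

$457,373.07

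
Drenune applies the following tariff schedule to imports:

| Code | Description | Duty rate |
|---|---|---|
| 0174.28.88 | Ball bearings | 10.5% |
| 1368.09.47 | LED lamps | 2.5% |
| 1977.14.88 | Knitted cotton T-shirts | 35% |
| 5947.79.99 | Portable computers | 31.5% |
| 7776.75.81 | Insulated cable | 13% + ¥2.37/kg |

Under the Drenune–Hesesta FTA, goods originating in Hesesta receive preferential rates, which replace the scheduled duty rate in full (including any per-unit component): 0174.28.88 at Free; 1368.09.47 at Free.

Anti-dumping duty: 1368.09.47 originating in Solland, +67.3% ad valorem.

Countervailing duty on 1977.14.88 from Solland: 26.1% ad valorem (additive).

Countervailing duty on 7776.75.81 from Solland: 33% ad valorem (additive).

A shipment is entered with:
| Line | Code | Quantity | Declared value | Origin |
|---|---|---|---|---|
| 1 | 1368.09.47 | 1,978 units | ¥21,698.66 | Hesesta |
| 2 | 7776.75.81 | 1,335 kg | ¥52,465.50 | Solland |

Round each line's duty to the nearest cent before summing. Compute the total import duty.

Line 1 (1368.09.47, Hesesta, 1,978 units, ¥21,698.66):
Base rate for 1368.09.47 is 2.5%.
Origin Hesesta qualifies under the Drenune–Hesesta agreement and 1368.09.47 is covered: preferential rate Free applies instead.
The additional-duty order on 1368.09.47 targets Solland, not Hesesta; it does not apply.
Duty = ¥21,698.66 × 0% = ¥0.00.
Line 2 (7776.75.81, Solland, 1,335 kg, ¥52,465.50):
Base rate for 7776.75.81 is 13% + ¥2.37/kg.
Additional duty on 7776.75.81 from Solland: +33%. Applied ad valorem rate: 13% + 33% = 46%.
Duty = ¥52,465.50 × 46% + 1,335 × ¥2.37 = ¥27,298.08.
Total = ¥0.00 + ¥27,298.08 = ¥27,298.08.

¥27,298.08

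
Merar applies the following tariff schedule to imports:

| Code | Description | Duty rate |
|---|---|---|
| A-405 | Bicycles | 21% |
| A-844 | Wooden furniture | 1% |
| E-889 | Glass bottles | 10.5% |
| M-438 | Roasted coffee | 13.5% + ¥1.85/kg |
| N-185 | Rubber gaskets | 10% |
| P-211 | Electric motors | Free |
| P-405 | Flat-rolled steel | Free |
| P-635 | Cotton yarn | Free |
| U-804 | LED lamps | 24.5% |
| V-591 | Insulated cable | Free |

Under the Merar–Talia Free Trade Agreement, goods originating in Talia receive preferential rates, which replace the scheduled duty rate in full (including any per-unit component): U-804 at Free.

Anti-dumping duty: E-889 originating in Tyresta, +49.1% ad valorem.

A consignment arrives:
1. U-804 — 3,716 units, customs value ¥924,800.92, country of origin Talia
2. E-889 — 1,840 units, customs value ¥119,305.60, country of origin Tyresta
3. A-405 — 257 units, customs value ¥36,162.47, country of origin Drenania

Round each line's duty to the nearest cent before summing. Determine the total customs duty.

Line 1 (U-804, Talia, 3,716 units, ¥924,800.92):
Base rate for U-804 is 24.5%.
Origin Talia qualifies under the Merar–Talia agreement and U-804 is covered: preferential rate Free applies instead.
Duty = ¥924,800.92 × 0% = ¥0.00.
Line 2 (E-889, Tyresta, 1,840 units, ¥119,305.60):
Base rate for E-889 is 10.5%.
Additional duty on E-889 from Tyresta: +49.1%. Applied ad valorem rate: 10.5% + 49.1% = 59.6%.
Duty = ¥119,305.60 × 59.6% = ¥71,106.14.
Line 3 (A-405, Drenania, 257 units, ¥36,162.47):
Base rate for A-405 is 21%.
Duty = ¥36,162.47 × 21% = ¥7,594.12.
Total = ¥0.00 + ¥71,106.14 + ¥7,594.12 = ¥78,700.26.

¥78,700.26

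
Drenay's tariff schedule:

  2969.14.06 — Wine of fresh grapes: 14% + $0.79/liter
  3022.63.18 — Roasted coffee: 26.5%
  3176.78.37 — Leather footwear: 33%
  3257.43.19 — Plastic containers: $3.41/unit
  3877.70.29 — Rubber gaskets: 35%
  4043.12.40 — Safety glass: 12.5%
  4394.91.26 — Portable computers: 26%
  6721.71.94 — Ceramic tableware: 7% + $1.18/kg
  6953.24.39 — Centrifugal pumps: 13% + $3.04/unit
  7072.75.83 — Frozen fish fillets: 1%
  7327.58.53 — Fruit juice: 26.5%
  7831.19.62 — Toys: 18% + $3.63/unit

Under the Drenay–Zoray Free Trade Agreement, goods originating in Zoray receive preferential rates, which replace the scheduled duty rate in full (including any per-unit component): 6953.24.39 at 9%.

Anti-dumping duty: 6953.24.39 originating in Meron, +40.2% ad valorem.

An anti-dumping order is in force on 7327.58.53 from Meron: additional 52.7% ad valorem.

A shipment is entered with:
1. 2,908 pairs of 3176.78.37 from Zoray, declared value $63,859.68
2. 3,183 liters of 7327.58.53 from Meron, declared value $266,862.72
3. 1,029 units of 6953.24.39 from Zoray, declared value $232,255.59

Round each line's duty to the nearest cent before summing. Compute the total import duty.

Line 1 (3176.78.37, Zoray, 2,908 pairs, $63,859.68):
Base rate for 3176.78.37 is 33%.
Origin Zoray is the FTA partner but 3176.78.37 is not on the preference list; base rate stands.
Duty = $63,859.68 × 33% = $21,073.69.
Line 2 (7327.58.53, Meron, 3,183 liters, $266,862.72):
Base rate for 7327.58.53 is 26.5%.
Additional duty on 7327.58.53 from Meron: +52.7%. Applied ad valorem rate: 26.5% + 52.7% = 79.2%.
Duty = $266,862.72 × 79.2% = $211,355.27.
Line 3 (6953.24.39, Zoray, 1,029 units, $232,255.59):
Base rate for 6953.24.39 is 13% + $3.04/unit.
Origin Zoray qualifies under the Drenay–Zoray agreement and 6953.24.39 is covered: preferential rate 9% applies instead.
The additional-duty order on 6953.24.39 targets Meron, not Zoray; it does not apply.
Duty = $232,255.59 × 9% = $20,903.00.
Total = $21,073.69 + $211,355.27 + $20,903.00 = $253,331.96.

$253,331.96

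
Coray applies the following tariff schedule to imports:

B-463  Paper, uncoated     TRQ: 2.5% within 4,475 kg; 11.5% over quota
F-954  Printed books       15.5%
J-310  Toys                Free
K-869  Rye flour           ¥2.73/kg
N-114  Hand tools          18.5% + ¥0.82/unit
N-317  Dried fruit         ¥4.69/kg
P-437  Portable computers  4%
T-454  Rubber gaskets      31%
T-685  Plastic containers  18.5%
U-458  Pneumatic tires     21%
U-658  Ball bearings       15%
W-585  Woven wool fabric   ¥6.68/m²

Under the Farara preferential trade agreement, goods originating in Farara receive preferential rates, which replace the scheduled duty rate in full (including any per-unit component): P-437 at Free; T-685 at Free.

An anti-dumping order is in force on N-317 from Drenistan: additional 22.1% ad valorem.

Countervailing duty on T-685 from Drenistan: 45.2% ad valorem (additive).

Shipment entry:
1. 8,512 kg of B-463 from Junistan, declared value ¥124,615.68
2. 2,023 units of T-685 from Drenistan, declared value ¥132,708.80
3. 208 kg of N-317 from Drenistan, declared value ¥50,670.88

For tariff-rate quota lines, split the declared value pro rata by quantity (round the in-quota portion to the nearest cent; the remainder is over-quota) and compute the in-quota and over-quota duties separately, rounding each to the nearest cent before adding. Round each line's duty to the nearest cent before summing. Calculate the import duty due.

¥105,143.83

Line 1 (B-463, Junistan, 8,512 kg, ¥124,615.68):
Code B-463 is under a tariff-rate quota (threshold 4,475 kg). In-quota: 4,475 kg at 2.5%; over-quota: 4,037 kg at 11.5%.
Pro-rata value split: in-quota = ¥124,615.68 × 4,475/8,512 = ¥65,514.00; over-quota = ¥124,615.68 − ¥65,514.00 = ¥59,101.68.
In-quota duty = ¥65,514.00 × 2.5% = ¥1,637.85. Over-quota duty = ¥59,101.68 × 11.5% = ¥6,796.69.
Line duty = ¥1,637.85 + ¥6,796.69 = ¥8,434.54.
Line 2 (T-685, Drenistan, 2,023 units, ¥132,708.80):
Base rate for T-685 is 18.5%.
T-685 has an FTA preferential rate, but origin Drenistan is not Farara; base rate stands.
Additional duty on T-685 from Drenistan: +45.2%. Applied ad valorem rate: 18.5% + 45.2% = 63.7%.
Duty = ¥132,708.80 × 63.7% = ¥84,535.51.
Line 3 (N-317, Drenistan, 208 kg, ¥50,670.88):
Base rate for N-317 is ¥4.69/kg.
Additional duty on N-317 from Drenistan: +22.1% ad valorem. Applied ad valorem rate = 22.1%.
Duty = ¥50,670.88 × 22.1% + 208 × ¥4.69 = ¥12,173.78.
Total = ¥8,434.54 + ¥84,535.51 + ¥12,173.78 = ¥105,143.83.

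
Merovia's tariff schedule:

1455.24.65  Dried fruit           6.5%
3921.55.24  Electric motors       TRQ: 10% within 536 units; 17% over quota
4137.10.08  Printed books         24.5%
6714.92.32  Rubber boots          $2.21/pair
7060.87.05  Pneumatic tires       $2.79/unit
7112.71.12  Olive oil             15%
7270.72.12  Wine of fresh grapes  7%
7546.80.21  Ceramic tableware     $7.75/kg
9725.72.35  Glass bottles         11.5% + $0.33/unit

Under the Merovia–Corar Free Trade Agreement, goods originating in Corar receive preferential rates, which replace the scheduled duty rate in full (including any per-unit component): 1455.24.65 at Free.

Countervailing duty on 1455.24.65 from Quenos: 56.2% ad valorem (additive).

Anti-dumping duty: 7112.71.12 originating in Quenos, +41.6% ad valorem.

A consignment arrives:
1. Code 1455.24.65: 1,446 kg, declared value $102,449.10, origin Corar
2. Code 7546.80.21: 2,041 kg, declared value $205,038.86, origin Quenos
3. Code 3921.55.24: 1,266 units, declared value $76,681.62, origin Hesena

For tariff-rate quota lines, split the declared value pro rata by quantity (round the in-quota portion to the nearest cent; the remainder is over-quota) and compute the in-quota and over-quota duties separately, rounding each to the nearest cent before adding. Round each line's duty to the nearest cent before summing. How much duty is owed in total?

Line 1 (1455.24.65, Corar, 1,446 kg, $102,449.10):
Base rate for 1455.24.65 is 6.5%.
Origin Corar qualifies under the Merovia–Corar agreement and 1455.24.65 is covered: preferential rate Free applies instead.
The additional-duty order on 1455.24.65 targets Quenos, not Corar; it does not apply.
Duty = $102,449.10 × 0% = $0.00.
Line 2 (7546.80.21, Quenos, 2,041 kg, $205,038.86):
Base rate for 7546.80.21 is $7.75/kg.
Duty = 2,041 × $7.75 = $15,817.75.
Line 3 (3921.55.24, Hesena, 1,266 units, $76,681.62):
Code 3921.55.24 is under a tariff-rate quota (threshold 536 units). In-quota: 536 units at 10%; over-quota: 730 units at 17%.
Pro-rata value split: in-quota = $76,681.62 × 536/1,266 = $32,465.52; over-quota = $76,681.62 − $32,465.52 = $44,216.10.
In-quota duty = $32,465.52 × 10% = $3,246.55. Over-quota duty = $44,216.10 × 17% = $7,516.74.
Line duty = $3,246.55 + $7,516.74 = $10,763.29.
Total = $0.00 + $15,817.75 + $10,763.29 = $26,581.04.

$26,581.04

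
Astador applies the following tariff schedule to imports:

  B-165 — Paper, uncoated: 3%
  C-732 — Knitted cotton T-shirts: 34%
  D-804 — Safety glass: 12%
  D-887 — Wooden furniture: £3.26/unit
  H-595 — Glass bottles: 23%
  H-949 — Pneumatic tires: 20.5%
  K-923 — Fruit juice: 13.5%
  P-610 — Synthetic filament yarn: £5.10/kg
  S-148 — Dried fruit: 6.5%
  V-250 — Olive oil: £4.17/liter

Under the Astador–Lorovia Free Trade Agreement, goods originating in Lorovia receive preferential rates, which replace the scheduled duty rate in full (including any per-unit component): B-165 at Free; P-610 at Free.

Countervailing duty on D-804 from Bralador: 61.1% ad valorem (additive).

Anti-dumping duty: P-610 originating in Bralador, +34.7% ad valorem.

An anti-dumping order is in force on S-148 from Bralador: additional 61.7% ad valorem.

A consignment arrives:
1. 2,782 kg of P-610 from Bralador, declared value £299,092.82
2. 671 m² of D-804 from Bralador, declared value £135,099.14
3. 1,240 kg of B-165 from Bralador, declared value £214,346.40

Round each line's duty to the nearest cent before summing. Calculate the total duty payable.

£223,161.27

Line 1 (P-610, Bralador, 2,782 kg, £299,092.82):
Base rate for P-610 is £5.10/kg.
P-610 has an FTA preferential rate, but origin Bralador is not Lorovia; base rate stands.
Additional duty on P-610 from Bralador: +34.7% ad valorem. Applied ad valorem rate = 34.7%.
Duty = £299,092.82 × 34.7% + 2,782 × £5.10 = £117,973.41.
Line 2 (D-804, Bralador, 671 m², £135,099.14):
Base rate for D-804 is 12%.
Additional duty on D-804 from Bralador: +61.1%. Applied ad valorem rate: 12% + 61.1% = 73.1%.
Duty = £135,099.14 × 73.1% = £98,757.47.
Line 3 (B-165, Bralador, 1,240 kg, £214,346.40):
Base rate for B-165 is 3%.
B-165 has an FTA preferential rate, but origin Bralador is not Lorovia; base rate stands.
Duty = £214,346.40 × 3% = £6,430.39.
Total = £117,973.41 + £98,757.47 + £6,430.39 = £223,161.27.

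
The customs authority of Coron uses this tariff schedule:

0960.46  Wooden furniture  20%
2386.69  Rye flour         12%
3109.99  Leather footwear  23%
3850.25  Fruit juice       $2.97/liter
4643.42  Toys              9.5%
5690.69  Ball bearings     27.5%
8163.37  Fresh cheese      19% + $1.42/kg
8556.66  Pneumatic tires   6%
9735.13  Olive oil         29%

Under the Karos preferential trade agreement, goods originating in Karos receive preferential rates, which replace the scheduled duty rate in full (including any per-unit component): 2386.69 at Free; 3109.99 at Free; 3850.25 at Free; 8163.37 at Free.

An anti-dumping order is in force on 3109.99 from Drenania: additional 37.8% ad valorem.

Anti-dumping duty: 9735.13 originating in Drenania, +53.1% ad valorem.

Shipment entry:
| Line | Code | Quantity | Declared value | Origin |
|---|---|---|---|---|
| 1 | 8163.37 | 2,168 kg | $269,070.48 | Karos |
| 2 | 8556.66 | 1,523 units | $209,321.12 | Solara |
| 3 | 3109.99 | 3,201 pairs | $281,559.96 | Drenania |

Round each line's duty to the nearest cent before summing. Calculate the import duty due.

Line 1 (8163.37, Karos, 2,168 kg, $269,070.48):
Base rate for 8163.37 is 19% + $1.42/kg.
Origin Karos qualifies under the Coron–Karos agreement and 8163.37 is covered: preferential rate Free applies instead.
Duty = $269,070.48 × 0% = $0.00.
Line 2 (8556.66, Solara, 1,523 units, $209,321.12):
Base rate for 8556.66 is 6%.
Duty = $209,321.12 × 6% = $12,559.27.
Line 3 (3109.99, Drenania, 3,201 pairs, $281,559.96):
Base rate for 3109.99 is 23%.
3109.99 has an FTA preferential rate, but origin Drenania is not Karos; base rate stands.
Additional duty on 3109.99 from Drenania: +37.8%. Applied ad valorem rate: 23% + 37.8% = 60.8%.
Duty = $281,559.96 × 60.8% = $171,188.46.
Total = $0.00 + $12,559.27 + $171,188.46 = $183,747.73.

$183,747.73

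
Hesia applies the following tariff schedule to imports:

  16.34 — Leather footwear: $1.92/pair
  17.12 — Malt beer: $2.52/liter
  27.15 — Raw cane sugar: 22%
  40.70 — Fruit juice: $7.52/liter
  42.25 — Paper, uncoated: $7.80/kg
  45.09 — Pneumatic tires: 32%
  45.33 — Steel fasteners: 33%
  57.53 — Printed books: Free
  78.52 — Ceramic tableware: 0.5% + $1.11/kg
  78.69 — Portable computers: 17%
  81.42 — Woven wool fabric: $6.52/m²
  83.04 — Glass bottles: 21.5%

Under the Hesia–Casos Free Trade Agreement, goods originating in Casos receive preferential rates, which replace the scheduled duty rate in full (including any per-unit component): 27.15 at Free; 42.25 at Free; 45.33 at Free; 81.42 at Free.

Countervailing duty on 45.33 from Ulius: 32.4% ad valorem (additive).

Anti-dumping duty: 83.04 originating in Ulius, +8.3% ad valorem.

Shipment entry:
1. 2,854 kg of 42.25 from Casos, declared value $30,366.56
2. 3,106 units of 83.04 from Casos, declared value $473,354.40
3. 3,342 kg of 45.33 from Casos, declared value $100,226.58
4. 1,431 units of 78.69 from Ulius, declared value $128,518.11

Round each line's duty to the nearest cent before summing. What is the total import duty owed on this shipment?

Line 1 (42.25, Casos, 2,854 kg, $30,366.56):
Base rate for 42.25 is $7.80/kg.
Origin Casos qualifies under the Hesia–Casos agreement and 42.25 is covered: preferential rate Free applies instead.
Duty = $30,366.56 × 0% = $0.00.
Line 2 (83.04, Casos, 3,106 units, $473,354.40):
Base rate for 83.04 is 21.5%.
Origin Casos is the FTA partner but 83.04 is not on the preference list; base rate stands.
The additional-duty order on 83.04 targets Ulius, not Casos; it does not apply.
Duty = $473,354.40 × 21.5% = $101,771.20.
Line 3 (45.33, Casos, 3,342 kg, $100,226.58):
Base rate for 45.33 is 33%.
Origin Casos qualifies under the Hesia–Casos agreement and 45.33 is covered: preferential rate Free applies instead.
The additional-duty order on 45.33 targets Ulius, not Casos; it does not apply.
Duty = $100,226.58 × 0% = $0.00.
Line 4 (78.69, Ulius, 1,431 units, $128,518.11):
Base rate for 78.69 is 17%.
Duty = $128,518.11 × 17% = $21,848.08.
Total = $0.00 + $101,771.20 + $0.00 + $21,848.08 = $123,619.28.

$123,619.28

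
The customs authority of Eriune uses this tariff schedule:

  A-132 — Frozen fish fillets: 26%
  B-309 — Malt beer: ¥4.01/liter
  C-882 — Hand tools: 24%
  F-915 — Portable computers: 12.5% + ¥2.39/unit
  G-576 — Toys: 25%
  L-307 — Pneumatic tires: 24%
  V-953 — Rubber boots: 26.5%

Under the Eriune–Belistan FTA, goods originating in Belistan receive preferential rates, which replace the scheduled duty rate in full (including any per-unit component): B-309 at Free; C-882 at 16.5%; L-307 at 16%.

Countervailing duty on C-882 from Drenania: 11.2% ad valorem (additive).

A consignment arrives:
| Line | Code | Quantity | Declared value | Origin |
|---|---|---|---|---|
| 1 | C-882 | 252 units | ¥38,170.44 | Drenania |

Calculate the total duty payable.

Line 1 (C-882, Drenania, 252 units, ¥38,170.44):
Base rate for C-882 is 24%.
C-882 has an FTA preferential rate, but origin Drenania is not Belistan; base rate stands.
Additional duty on C-882 from Drenania: +11.2%. Applied ad valorem rate: 24% + 11.2% = 35.2%.
Duty = ¥38,170.44 × 35.2% = ¥13,435.99.

¥13,435.99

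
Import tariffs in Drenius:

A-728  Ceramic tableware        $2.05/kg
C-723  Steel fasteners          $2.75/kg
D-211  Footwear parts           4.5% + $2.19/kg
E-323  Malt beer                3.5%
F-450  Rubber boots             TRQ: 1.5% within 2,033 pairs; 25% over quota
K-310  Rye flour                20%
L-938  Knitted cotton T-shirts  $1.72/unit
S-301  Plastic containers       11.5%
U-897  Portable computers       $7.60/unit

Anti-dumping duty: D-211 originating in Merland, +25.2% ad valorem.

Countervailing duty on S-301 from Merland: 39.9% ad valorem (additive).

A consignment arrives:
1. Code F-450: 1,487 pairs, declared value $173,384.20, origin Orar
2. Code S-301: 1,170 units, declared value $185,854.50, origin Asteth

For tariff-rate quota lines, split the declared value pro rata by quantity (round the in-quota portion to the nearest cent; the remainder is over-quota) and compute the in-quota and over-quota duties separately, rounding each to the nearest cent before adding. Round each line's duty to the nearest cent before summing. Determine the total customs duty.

$23,974.03

Line 1 (F-450, Orar, 1,487 pairs, $173,384.20):
Code F-450 is under a tariff-rate quota (threshold 2,033 pairs). Quantity 1,487 pairs is within the quota, so the in-quota rate 1.5% applies to the full value.
Duty = $173,384.20 × 1.5% = $2,600.76.
Line 2 (S-301, Asteth, 1,170 units, $185,854.50):
Base rate for S-301 is 11.5%.
The additional-duty order on S-301 targets Merland, not Asteth; it does not apply.
Duty = $185,854.50 × 11.5% = $21,373.27.
Total = $2,600.76 + $21,373.27 = $23,974.03.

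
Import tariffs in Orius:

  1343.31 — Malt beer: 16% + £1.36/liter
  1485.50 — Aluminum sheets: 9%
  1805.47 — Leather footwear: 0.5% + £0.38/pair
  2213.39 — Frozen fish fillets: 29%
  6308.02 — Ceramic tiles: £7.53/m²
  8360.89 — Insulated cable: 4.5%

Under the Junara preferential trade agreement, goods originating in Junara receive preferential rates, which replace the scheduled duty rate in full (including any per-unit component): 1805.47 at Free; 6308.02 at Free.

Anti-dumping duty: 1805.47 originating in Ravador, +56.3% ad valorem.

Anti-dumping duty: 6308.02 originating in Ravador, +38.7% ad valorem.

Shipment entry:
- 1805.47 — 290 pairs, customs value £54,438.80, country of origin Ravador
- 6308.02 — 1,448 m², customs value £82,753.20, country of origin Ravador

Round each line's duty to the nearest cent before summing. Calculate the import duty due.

Line 1 (1805.47, Ravador, 290 pairs, £54,438.80):
Base rate for 1805.47 is 0.5% + £0.38/pair.
1805.47 has an FTA preferential rate, but origin Ravador is not Junara; base rate stands.
Additional duty on 1805.47 from Ravador: +56.3%. Applied ad valorem rate: 0.5% + 56.3% = 56.8%.
Duty = £54,438.80 × 56.8% + 290 × £0.38 = £31,031.44.
Line 2 (6308.02, Ravador, 1,448 m², £82,753.20):
Base rate for 6308.02 is £7.53/m².
6308.02 has an FTA preferential rate, but origin Ravador is not Junara; base rate stands.
Additional duty on 6308.02 from Ravador: +38.7% ad valorem. Applied ad valorem rate = 38.7%.
Duty = £82,753.20 × 38.7% + 1,448 × £7.53 = £42,928.93.
Total = £31,031.44 + £42,928.93 = £73,960.37.

£73,960.37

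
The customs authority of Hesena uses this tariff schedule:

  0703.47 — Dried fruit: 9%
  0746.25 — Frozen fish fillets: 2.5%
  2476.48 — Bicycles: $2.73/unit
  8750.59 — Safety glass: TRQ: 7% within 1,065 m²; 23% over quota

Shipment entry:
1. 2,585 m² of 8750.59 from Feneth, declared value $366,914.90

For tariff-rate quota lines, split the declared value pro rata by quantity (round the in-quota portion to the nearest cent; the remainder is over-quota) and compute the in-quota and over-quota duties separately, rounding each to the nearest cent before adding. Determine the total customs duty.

$60,203.85

Line 1 (8750.59, Feneth, 2,585 m², $366,914.90):
Code 8750.59 is under a tariff-rate quota (threshold 1,065 m²). In-quota: 1,065 m² at 7%; over-quota: 1,520 m² at 23%.
Pro-rata value split: in-quota = $366,914.90 × 1,065/2,585 = $151,166.10; over-quota = $366,914.90 − $151,166.10 = $215,748.80.
In-quota duty = $151,166.10 × 7% = $10,581.63. Over-quota duty = $215,748.80 × 23% = $49,622.22.
Line duty = $10,581.63 + $49,622.22 = $60,203.85.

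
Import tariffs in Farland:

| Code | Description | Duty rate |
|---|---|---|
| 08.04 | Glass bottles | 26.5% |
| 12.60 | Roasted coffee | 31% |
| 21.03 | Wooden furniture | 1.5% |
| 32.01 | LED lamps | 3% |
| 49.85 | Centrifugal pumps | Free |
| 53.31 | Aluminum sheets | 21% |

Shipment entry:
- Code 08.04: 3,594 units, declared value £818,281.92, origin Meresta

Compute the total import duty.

£216,844.71

Line 1 (08.04, Meresta, 3,594 units, £818,281.92):
Base rate for 08.04 is 26.5%.
Duty = £818,281.92 × 26.5% = £216,844.71.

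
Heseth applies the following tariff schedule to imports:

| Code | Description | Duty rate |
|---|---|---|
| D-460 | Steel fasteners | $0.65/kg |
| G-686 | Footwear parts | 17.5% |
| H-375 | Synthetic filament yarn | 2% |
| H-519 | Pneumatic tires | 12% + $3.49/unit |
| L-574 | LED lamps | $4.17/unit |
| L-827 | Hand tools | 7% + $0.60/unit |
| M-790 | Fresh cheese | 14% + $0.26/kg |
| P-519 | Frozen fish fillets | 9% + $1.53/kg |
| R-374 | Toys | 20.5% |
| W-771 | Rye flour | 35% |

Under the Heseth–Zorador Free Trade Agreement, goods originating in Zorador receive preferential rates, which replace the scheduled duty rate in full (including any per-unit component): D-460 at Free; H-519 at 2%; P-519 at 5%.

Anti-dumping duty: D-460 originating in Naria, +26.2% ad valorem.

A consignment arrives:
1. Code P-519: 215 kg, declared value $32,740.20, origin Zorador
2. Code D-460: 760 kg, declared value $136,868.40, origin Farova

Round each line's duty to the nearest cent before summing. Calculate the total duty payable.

$2,131.01

Line 1 (P-519, Zorador, 215 kg, $32,740.20):
Base rate for P-519 is 9% + $1.53/kg.
Origin Zorador qualifies under the Heseth–Zorador agreement and P-519 is covered: preferential rate 5% applies instead.
Duty = $32,740.20 × 5% = $1,637.01.
Line 2 (D-460, Farova, 760 kg, $136,868.40):
Base rate for D-460 is $0.65/kg.
D-460 has an FTA preferential rate, but origin Farova is not Zorador; base rate stands.
The additional-duty order on D-460 targets Naria, not Farova; it does not apply.
Duty = 760 × $0.65 = $494.00.
Total = $1,637.01 + $494.00 = $2,131.01.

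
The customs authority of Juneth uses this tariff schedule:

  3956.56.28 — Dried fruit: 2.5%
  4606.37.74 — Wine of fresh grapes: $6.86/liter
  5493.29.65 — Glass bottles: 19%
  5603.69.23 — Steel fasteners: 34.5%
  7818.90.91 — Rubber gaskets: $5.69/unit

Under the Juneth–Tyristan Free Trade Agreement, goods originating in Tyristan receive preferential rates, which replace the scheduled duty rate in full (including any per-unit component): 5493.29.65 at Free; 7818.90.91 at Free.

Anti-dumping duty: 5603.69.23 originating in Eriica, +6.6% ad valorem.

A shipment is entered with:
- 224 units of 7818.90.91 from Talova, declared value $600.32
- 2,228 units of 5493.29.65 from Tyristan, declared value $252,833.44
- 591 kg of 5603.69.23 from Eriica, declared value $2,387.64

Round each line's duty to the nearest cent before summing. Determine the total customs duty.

Line 1 (7818.90.91, Talova, 224 units, $600.32):
Base rate for 7818.90.91 is $5.69/unit.
7818.90.91 has an FTA preferential rate, but origin Talova is not Tyristan; base rate stands.
Duty = 224 × $5.69 = $1,274.56.
Line 2 (5493.29.65, Tyristan, 2,228 units, $252,833.44):
Base rate for 5493.29.65 is 19%.
Origin Tyristan qualifies under the Juneth–Tyristan agreement and 5493.29.65 is covered: preferential rate Free applies instead.
Duty = $252,833.44 × 0% = $0.00.
Line 3 (5603.69.23, Eriica, 591 kg, $2,387.64):
Base rate for 5603.69.23 is 34.5%.
Additional duty on 5603.69.23 from Eriica: +6.6%. Applied ad valorem rate: 34.5% + 6.6% = 41.1%.
Duty = $2,387.64 × 41.1% = $981.32.
Total = $1,274.56 + $0.00 + $981.32 = $2,255.88.

$2,255.88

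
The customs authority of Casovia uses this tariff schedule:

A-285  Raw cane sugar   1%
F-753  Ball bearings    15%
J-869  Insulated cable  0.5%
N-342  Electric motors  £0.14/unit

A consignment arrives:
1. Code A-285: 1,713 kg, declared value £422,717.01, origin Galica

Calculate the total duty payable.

£4,227.17

Line 1 (A-285, Galica, 1,713 kg, £422,717.01):
Base rate for A-285 is 1%.
Duty = £422,717.01 × 1% = £4,227.17.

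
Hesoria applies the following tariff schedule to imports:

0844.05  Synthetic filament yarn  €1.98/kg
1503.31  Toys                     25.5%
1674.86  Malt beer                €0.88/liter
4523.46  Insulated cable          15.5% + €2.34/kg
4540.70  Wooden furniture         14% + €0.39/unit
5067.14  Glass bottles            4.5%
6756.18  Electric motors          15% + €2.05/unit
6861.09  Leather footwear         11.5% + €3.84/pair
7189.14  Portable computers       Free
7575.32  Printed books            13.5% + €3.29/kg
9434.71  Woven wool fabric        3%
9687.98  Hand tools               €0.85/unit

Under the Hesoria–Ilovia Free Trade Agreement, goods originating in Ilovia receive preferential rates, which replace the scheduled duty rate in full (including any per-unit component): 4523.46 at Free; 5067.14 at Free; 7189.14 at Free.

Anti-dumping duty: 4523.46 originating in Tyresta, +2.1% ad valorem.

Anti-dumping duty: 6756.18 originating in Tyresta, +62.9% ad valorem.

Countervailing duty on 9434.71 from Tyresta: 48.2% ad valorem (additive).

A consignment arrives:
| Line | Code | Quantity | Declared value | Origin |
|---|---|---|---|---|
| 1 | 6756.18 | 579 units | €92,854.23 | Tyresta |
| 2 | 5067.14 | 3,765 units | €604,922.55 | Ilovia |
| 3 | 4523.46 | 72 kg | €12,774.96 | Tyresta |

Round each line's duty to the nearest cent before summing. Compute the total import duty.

Line 1 (6756.18, Tyresta, 579 units, €92,854.23):
Base rate for 6756.18 is 15% + €2.05/unit.
Additional duty on 6756.18 from Tyresta: +62.9%. Applied ad valorem rate: 15% + 62.9% = 77.9%.
Duty = €92,854.23 × 77.9% + 579 × €2.05 = €73,520.40.
Line 2 (5067.14, Ilovia, 3,765 units, €604,922.55):
Base rate for 5067.14 is 4.5%.
Origin Ilovia qualifies under the Hesoria–Ilovia agreement and 5067.14 is covered: preferential rate Free applies instead.
Duty = €604,922.55 × 0% = €0.00.
Line 3 (4523.46, Tyresta, 72 kg, €12,774.96):
Base rate for 4523.46 is 15.5% + €2.34/kg.
4523.46 has an FTA preferential rate, but origin Tyresta is not Ilovia; base rate stands.
Additional duty on 4523.46 from Tyresta: +2.1%. Applied ad valorem rate: 15.5% + 2.1% = 17.6%.
Duty = €12,774.96 × 17.6% + 72 × €2.34 = €2,416.87.
Total = €73,520.40 + €0.00 + €2,416.87 = €75,937.27.

€75,937.27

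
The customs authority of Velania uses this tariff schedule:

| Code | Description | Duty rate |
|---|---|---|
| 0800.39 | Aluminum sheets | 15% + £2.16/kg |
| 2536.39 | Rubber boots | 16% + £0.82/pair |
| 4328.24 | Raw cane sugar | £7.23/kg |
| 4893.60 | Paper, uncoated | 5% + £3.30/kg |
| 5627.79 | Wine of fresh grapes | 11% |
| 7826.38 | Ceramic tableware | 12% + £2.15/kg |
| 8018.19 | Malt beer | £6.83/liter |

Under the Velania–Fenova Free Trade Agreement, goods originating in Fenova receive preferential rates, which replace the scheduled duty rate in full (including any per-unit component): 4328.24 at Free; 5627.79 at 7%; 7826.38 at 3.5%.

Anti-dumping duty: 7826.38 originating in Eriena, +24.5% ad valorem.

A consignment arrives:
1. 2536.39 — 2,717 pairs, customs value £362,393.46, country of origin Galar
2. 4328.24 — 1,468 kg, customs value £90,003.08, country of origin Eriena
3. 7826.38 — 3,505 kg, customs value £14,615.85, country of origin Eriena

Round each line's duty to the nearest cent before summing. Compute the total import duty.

£83,695.07

Line 1 (2536.39, Galar, 2,717 pairs, £362,393.46):
Base rate for 2536.39 is 16% + £0.82/pair.
Duty = £362,393.46 × 16% + 2,717 × £0.82 = £60,210.89.
Line 2 (4328.24, Eriena, 1,468 kg, £90,003.08):
Base rate for 4328.24 is £7.23/kg.
4328.24 has an FTA preferential rate, but origin Eriena is not Fenova; base rate stands.
Duty = 1,468 × £7.23 = £10,613.64.
Line 3 (7826.38, Eriena, 3,505 kg, £14,615.85):
Base rate for 7826.38 is 12% + £2.15/kg.
7826.38 has an FTA preferential rate, but origin Eriena is not Fenova; base rate stands.
Additional duty on 7826.38 from Eriena: +24.5%. Applied ad valorem rate: 12% + 24.5% = 36.5%.
Duty = £14,615.85 × 36.5% + 3,505 × £2.15 = £12,870.54.
Total = £60,210.89 + £10,613.64 + £12,870.54 = £83,695.07.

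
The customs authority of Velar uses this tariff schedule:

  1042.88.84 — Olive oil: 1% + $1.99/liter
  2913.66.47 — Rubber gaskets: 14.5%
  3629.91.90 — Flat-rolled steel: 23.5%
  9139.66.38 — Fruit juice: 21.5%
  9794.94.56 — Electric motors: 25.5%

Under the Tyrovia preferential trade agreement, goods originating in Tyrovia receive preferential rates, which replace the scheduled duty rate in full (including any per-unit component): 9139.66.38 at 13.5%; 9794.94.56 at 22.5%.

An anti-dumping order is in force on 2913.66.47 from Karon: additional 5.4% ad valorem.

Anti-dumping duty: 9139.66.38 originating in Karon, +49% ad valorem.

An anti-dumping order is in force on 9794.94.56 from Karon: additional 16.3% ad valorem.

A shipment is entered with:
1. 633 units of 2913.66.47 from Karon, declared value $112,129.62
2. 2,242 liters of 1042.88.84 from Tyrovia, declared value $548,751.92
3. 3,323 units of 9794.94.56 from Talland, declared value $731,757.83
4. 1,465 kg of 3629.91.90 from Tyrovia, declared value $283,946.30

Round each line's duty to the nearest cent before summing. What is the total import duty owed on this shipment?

$285,588.52

Line 1 (2913.66.47, Karon, 633 units, $112,129.62):
Base rate for 2913.66.47 is 14.5%.
Additional duty on 2913.66.47 from Karon: +5.4%. Applied ad valorem rate: 14.5% + 5.4% = 19.9%.
Duty = $112,129.62 × 19.9% = $22,313.79.
Line 2 (1042.88.84, Tyrovia, 2,242 liters, $548,751.92):
Base rate for 1042.88.84 is 1% + $1.99/liter.
Origin Tyrovia is the FTA partner but 1042.88.84 is not on the preference list; base rate stands.
Duty = $548,751.92 × 1% + 2,242 × $1.99 = $9,949.10.
Line 3 (9794.94.56, Talland, 3,323 units, $731,757.83):
Base rate for 9794.94.56 is 25.5%.
9794.94.56 has an FTA preferential rate, but origin Talland is not Tyrovia; base rate stands.
The additional-duty order on 9794.94.56 targets Karon, not Talland; it does not apply.
Duty = $731,757.83 × 25.5% = $186,598.25.
Line 4 (3629.91.90, Tyrovia, 1,465 kg, $283,946.30):
Base rate for 3629.91.90 is 23.5%.
Origin Tyrovia is the FTA partner but 3629.91.90 is not on the preference list; base rate stands.
Duty = $283,946.30 × 23.5% = $66,727.38.
Total = $22,313.79 + $9,949.10 + $186,598.25 + $66,727.38 = $285,588.52.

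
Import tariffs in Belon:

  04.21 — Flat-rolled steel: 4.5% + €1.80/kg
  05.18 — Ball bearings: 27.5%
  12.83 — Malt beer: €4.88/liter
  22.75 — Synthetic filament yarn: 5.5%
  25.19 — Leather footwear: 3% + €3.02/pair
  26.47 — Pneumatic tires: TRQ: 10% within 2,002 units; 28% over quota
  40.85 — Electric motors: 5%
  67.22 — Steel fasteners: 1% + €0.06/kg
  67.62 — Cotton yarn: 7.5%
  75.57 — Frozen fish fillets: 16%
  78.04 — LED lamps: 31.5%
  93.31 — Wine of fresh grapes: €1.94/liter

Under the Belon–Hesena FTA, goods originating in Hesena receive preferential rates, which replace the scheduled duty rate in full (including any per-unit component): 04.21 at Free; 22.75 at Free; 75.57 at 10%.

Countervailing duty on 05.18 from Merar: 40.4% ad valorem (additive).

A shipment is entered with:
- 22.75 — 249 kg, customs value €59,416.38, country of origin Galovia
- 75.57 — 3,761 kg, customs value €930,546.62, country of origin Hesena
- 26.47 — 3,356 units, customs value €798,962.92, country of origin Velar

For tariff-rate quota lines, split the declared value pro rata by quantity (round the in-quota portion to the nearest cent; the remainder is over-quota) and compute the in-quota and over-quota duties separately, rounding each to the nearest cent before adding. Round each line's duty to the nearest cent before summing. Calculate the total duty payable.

Line 1 (22.75, Galovia, 249 kg, €59,416.38):
Base rate for 22.75 is 5.5%.
22.75 has an FTA preferential rate, but origin Galovia is not Hesena; base rate stands.
Duty = €59,416.38 × 5.5% = €3,267.90.
Line 2 (75.57, Hesena, 3,761 kg, €930,546.62):
Base rate for 75.57 is 16%.
Origin Hesena qualifies under the Belon–Hesena agreement and 75.57 is covered: preferential rate 10% applies instead.
Duty = €930,546.62 × 10% = €93,054.66.
Line 3 (26.47, Velar, 3,356 units, €798,962.92):
Code 26.47 is under a tariff-rate quota (threshold 2,002 units). In-quota: 2,002 units at 10%; over-quota: 1,354 units at 28%.
Pro-rata value split: in-quota = €798,962.92 × 2,002/3,356 = €476,616.14; over-quota = €798,962.92 − €476,616.14 = €322,346.78.
In-quota duty = €476,616.14 × 10% = €47,661.61. Over-quota duty = €322,346.78 × 28% = €90,257.10.
Line duty = €47,661.61 + €90,257.10 = €137,918.71.
Total = €3,267.90 + €93,054.66 + €137,918.71 = €234,241.27.

€234,241.27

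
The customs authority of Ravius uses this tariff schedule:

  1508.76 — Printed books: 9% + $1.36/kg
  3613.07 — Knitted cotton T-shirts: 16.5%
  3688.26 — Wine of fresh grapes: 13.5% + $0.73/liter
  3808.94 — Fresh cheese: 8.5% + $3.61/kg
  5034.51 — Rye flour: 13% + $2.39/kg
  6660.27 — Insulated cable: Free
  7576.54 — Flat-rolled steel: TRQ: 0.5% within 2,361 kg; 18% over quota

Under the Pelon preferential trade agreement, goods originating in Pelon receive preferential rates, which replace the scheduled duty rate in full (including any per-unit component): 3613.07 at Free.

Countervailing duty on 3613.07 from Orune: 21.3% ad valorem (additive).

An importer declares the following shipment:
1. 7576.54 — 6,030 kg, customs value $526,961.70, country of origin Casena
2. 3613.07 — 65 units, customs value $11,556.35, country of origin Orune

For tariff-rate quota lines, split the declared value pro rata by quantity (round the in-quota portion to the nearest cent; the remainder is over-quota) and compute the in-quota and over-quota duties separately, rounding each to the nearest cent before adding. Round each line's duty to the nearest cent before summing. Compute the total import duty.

Line 1 (7576.54, Casena, 6,030 kg, $526,961.70):
Code 7576.54 is under a tariff-rate quota (threshold 2,361 kg). In-quota: 2,361 kg at 0.5%; over-quota: 3,669 kg at 18%.
Pro-rata value split: in-quota = $526,961.70 × 2,361/6,030 = $206,327.79; over-quota = $526,961.70 − $206,327.79 = $320,633.91.
In-quota duty = $206,327.79 × 0.5% = $1,031.64. Over-quota duty = $320,633.91 × 18% = $57,714.10.
Line duty = $1,031.64 + $57,714.10 = $58,745.74.
Line 2 (3613.07, Orune, 65 units, $11,556.35):
Base rate for 3613.07 is 16.5%.
3613.07 has an FTA preferential rate, but origin Orune is not Pelon; base rate stands.
Additional duty on 3613.07 from Orune: +21.3%. Applied ad valorem rate: 16.5% + 21.3% = 37.8%.
Duty = $11,556.35 × 37.8% = $4,368.30.
Total = $58,745.74 + $4,368.30 = $63,114.04.

$63,114.04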